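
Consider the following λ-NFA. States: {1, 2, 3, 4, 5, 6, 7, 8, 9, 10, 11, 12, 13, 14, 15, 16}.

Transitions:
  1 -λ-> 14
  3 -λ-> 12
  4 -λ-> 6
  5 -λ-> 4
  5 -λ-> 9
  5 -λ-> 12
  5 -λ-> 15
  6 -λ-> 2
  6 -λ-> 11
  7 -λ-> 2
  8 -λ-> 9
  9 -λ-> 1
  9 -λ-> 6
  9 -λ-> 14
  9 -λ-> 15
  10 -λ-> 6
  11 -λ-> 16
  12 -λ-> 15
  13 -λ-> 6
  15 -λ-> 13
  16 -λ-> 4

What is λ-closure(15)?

Start with {15}.
From 15 via λ: add 13.
From 13 via λ: add 6.
From 6 via λ: add 2, 11.
From 11 via λ: add 16.
From 16 via λ: add 4.
No new states can be added; the closed set is {2, 4, 6, 11, 13, 15, 16}.

{2, 4, 6, 11, 13, 15, 16}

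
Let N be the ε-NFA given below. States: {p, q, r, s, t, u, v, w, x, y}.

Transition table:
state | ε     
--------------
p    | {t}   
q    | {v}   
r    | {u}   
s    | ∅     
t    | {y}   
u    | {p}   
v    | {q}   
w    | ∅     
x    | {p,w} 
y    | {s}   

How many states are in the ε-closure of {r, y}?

6

Start with {r, y}.
From r via ε: add u.
From y via ε: add s.
From u via ε: add p.
From p via ε: add t.
ε-closure = {p, r, s, t, u, y}, which has 6 states.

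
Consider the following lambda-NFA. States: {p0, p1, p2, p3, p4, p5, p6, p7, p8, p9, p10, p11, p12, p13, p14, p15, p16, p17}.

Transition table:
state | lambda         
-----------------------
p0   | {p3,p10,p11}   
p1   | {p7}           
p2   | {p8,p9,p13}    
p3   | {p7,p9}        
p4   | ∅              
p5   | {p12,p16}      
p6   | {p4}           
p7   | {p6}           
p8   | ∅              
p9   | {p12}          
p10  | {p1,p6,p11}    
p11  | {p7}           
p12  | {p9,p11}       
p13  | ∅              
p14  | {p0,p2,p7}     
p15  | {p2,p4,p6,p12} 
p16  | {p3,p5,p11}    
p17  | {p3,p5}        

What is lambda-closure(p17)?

{p3, p4, p5, p6, p7, p9, p11, p12, p16, p17}

Start with {p17}.
From p17 via lambda: add p3, p5.
From p3 via lambda: add p7, p9.
From p5 via lambda: add p12, p16.
From p7 via lambda: add p6.
From p12 via lambda: add p11.
From p6 via lambda: add p4.
No new states can be added; the closed set is {p3, p4, p5, p6, p7, p9, p11, p12, p16, p17}.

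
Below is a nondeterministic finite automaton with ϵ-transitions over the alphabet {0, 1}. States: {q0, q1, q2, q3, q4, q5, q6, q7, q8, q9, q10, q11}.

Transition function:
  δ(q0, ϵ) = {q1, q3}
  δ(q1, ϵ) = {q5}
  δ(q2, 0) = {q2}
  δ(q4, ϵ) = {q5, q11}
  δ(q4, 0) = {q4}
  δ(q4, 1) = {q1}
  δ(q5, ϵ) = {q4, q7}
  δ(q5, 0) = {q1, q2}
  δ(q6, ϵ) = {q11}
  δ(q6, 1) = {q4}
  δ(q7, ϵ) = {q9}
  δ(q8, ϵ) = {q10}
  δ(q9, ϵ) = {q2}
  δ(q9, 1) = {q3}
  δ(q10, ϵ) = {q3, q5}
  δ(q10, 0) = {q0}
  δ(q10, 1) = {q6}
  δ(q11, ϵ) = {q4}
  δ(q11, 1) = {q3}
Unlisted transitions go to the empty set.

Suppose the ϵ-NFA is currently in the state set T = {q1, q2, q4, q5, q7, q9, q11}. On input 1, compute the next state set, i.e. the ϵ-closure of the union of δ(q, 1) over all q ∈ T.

q4 on 1 → {q1}.
q9 on 1 → {q3}.
q11 on 1 → {q3}.
No 1-transition from q1, q2, q5, q7.
Union after reading 1: {q1, q3}.
Now take the ϵ-closure:
From q1 via ϵ: add q5.
From q5 via ϵ: add q4, q7.
From q4 via ϵ: add q11.
From q7 via ϵ: add q9.
From q9 via ϵ: add q2.
No new states can be added; the closed set is {q1, q2, q3, q4, q5, q7, q9, q11}.

{q1, q2, q3, q4, q5, q7, q9, q11}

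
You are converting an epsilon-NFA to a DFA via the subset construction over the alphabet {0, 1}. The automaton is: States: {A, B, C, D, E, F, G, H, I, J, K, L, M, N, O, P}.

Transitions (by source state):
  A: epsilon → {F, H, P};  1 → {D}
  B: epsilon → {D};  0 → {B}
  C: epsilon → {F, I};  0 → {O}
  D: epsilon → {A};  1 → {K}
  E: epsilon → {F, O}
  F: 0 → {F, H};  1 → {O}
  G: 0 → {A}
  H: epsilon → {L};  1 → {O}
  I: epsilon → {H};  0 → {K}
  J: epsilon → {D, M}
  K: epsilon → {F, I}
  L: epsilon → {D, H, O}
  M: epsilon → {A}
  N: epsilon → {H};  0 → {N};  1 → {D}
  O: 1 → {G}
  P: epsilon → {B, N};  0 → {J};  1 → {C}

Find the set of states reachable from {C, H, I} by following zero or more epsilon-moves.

Start with {C, H, I}.
From C via epsilon: add F.
From H via epsilon: add L.
From L via epsilon: add D, O.
From D via epsilon: add A.
From A via epsilon: add P.
From P via epsilon: add B, N.
No new states can be added; the closed set is {A, B, C, D, F, H, I, L, N, O, P}.

{A, B, C, D, F, H, I, L, N, O, P}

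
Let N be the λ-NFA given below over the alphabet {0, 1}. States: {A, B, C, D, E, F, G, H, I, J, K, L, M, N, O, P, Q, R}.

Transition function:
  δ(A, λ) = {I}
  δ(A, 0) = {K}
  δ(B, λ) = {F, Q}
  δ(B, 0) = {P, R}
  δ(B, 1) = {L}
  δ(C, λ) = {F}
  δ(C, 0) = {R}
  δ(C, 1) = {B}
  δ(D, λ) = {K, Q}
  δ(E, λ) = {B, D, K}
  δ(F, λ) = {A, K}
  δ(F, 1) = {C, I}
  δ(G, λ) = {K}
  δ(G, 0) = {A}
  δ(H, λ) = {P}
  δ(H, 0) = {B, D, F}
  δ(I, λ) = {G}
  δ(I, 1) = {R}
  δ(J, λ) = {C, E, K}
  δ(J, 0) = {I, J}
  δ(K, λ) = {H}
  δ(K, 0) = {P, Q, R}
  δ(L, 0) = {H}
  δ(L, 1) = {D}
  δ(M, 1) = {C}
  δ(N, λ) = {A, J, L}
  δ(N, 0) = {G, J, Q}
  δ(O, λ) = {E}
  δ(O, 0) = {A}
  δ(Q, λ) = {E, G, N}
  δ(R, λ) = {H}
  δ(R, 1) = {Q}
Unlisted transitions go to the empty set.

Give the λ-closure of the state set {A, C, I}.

{A, C, F, G, H, I, K, P}

Start with {A, C, I}.
From C via λ: add F.
From I via λ: add G.
From F via λ: add K.
From K via λ: add H.
From H via λ: add P.
No new states can be added; the closed set is {A, C, F, G, H, I, K, P}.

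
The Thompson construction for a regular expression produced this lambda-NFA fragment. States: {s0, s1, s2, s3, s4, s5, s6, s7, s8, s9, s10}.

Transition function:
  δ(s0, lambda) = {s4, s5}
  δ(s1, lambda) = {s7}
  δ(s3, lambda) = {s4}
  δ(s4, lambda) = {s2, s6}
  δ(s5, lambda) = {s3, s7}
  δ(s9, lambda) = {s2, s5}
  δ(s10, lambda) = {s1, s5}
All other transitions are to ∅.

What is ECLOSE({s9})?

Start with {s9}.
From s9 via lambda: add s2, s5.
From s5 via lambda: add s3, s7.
From s3 via lambda: add s4.
From s4 via lambda: add s6.
No new states can be added; the closed set is {s2, s3, s4, s5, s6, s7, s9}.

{s2, s3, s4, s5, s6, s7, s9}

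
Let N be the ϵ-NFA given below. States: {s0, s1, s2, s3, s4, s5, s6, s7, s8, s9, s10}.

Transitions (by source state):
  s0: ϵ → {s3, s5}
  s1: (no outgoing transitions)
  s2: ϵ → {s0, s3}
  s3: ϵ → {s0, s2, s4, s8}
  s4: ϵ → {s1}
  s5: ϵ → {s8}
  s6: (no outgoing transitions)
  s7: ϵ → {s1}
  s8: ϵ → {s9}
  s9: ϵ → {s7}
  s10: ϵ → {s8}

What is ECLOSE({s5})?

{s1, s5, s7, s8, s9}

Start with {s5}.
From s5 via ϵ: add s8.
From s8 via ϵ: add s9.
From s9 via ϵ: add s7.
From s7 via ϵ: add s1.
No new states can be added; the closed set is {s1, s5, s7, s8, s9}.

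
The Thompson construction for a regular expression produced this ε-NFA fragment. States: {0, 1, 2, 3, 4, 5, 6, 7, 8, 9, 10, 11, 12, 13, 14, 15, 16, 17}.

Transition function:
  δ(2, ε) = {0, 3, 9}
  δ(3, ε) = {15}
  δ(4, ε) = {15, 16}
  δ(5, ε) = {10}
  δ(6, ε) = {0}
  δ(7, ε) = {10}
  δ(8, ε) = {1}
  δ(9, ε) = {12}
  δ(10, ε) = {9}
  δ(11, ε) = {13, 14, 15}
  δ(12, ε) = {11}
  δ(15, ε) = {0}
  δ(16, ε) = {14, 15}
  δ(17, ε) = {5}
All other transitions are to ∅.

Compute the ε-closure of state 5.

Start with {5}.
From 5 via ε: add 10.
From 10 via ε: add 9.
From 9 via ε: add 12.
From 12 via ε: add 11.
From 11 via ε: add 13, 14, 15.
From 15 via ε: add 0.
No new states can be added; the closed set is {0, 5, 9, 10, 11, 12, 13, 14, 15}.

{0, 5, 9, 10, 11, 12, 13, 14, 15}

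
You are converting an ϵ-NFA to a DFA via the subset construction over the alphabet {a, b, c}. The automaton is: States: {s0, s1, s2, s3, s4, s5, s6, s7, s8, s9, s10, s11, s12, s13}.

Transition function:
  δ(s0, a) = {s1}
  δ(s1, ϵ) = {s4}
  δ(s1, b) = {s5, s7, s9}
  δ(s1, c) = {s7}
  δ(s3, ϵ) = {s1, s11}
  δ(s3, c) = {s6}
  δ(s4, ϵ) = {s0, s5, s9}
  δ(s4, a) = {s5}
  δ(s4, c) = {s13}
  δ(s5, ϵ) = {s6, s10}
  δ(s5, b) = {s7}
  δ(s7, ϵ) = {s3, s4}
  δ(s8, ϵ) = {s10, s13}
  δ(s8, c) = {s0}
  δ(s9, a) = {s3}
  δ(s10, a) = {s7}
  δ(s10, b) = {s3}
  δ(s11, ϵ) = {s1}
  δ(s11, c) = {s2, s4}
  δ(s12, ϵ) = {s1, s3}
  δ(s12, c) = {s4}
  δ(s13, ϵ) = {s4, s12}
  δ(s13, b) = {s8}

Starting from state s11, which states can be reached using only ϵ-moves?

{s0, s1, s4, s5, s6, s9, s10, s11}

Start with {s11}.
From s11 via ϵ: add s1.
From s1 via ϵ: add s4.
From s4 via ϵ: add s0, s5, s9.
From s5 via ϵ: add s6, s10.
No new states can be added; the closed set is {s0, s1, s4, s5, s6, s9, s10, s11}.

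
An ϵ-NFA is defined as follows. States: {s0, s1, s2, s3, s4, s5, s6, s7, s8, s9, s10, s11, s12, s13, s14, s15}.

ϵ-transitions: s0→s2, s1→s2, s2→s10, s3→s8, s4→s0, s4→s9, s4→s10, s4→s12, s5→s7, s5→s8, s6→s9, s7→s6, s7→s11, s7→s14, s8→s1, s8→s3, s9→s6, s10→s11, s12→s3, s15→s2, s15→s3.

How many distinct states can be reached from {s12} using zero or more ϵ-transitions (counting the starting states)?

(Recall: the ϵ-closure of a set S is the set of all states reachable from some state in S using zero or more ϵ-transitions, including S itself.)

Start with {s12}.
From s12 via ϵ: add s3.
From s3 via ϵ: add s8.
From s8 via ϵ: add s1.
From s1 via ϵ: add s2.
From s2 via ϵ: add s10.
From s10 via ϵ: add s11.
ϵ-closure = {s1, s2, s3, s8, s10, s11, s12}, which has 7 states.

7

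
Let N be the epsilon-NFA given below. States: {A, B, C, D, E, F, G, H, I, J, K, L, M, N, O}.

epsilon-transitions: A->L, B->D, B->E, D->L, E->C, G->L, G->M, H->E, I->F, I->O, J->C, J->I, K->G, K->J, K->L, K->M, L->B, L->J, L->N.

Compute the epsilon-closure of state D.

Start with {D}.
From D via epsilon: add L.
From L via epsilon: add B, J, N.
From B via epsilon: add E.
From J via epsilon: add C, I.
From I via epsilon: add F, O.
No new states can be added; the closed set is {B, C, D, E, F, I, J, L, N, O}.

{B, C, D, E, F, I, J, L, N, O}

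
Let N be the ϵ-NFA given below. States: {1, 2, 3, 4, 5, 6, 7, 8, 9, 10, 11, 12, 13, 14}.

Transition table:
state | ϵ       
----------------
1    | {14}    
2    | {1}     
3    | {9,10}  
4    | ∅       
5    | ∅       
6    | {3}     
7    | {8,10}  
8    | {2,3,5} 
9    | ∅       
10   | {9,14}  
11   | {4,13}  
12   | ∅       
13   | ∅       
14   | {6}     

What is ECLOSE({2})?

{1, 2, 3, 6, 9, 10, 14}

Start with {2}.
From 2 via ϵ: add 1.
From 1 via ϵ: add 14.
From 14 via ϵ: add 6.
From 6 via ϵ: add 3.
From 3 via ϵ: add 9, 10.
No new states can be added; the closed set is {1, 2, 3, 6, 9, 10, 14}.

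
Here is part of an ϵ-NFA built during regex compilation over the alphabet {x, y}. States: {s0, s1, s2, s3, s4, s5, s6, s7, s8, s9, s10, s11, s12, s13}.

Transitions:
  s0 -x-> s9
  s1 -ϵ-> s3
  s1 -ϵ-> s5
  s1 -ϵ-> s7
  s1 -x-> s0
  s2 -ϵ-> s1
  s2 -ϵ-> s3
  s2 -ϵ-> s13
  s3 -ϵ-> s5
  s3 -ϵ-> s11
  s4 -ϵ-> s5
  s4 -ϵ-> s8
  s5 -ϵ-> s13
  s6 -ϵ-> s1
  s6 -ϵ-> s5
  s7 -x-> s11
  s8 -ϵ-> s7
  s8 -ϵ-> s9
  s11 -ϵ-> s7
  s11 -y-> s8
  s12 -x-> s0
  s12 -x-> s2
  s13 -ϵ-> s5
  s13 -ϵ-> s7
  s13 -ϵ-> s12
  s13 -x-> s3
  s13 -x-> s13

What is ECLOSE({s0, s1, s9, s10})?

Start with {s0, s1, s9, s10}.
From s1 via ϵ: add s3, s5, s7.
From s3 via ϵ: add s11.
From s5 via ϵ: add s13.
From s13 via ϵ: add s12.
No new states can be added; the closed set is {s0, s1, s3, s5, s7, s9, s10, s11, s12, s13}.

{s0, s1, s3, s5, s7, s9, s10, s11, s12, s13}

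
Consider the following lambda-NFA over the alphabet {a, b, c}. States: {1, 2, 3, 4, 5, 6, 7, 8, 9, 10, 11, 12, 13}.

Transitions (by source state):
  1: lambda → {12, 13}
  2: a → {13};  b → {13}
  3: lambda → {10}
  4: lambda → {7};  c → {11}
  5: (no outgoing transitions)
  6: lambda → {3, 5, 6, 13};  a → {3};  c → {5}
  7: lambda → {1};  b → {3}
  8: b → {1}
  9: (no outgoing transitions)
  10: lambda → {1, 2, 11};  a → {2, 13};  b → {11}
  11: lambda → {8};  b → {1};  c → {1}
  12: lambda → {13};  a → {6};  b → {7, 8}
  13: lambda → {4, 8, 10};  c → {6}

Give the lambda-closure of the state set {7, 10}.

Start with {7, 10}.
From 7 via lambda: add 1.
From 10 via lambda: add 2, 11.
From 1 via lambda: add 12, 13.
From 11 via lambda: add 8.
From 13 via lambda: add 4.
No new states can be added; the closed set is {1, 2, 4, 7, 8, 10, 11, 12, 13}.

{1, 2, 4, 7, 8, 10, 11, 12, 13}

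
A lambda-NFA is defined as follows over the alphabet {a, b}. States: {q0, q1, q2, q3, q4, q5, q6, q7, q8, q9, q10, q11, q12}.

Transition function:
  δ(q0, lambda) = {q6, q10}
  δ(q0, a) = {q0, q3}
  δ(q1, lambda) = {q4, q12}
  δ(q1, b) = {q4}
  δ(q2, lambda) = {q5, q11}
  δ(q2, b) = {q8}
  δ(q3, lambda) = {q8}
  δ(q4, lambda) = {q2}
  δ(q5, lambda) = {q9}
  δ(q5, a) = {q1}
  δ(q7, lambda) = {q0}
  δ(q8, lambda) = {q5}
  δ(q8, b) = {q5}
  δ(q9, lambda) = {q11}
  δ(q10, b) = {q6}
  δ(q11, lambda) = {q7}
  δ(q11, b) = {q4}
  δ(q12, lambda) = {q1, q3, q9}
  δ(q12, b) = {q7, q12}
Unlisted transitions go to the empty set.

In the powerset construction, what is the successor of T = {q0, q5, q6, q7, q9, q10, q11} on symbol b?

{q0, q2, q4, q5, q6, q7, q9, q10, q11}

q10 on b → {q6}.
q11 on b → {q4}.
No b-transition from q0, q5, q6, q7, q9.
Union after reading b: {q4, q6}.
Now take the lambda-closure:
From q4 via lambda: add q2.
From q2 via lambda: add q5, q11.
From q5 via lambda: add q9.
From q11 via lambda: add q7.
From q7 via lambda: add q0.
From q0 via lambda: add q10.
No new states can be added; the closed set is {q0, q2, q4, q5, q6, q7, q9, q10, q11}.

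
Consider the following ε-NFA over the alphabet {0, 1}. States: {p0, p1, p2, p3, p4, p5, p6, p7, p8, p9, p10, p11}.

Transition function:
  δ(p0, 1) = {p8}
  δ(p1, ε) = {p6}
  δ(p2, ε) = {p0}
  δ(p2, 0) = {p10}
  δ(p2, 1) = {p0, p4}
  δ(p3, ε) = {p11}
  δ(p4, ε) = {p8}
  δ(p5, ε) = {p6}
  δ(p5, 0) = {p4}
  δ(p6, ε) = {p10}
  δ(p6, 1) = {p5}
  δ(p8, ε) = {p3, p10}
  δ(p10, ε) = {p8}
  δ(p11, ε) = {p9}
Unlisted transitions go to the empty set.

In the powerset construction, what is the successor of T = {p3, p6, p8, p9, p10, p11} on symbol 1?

{p3, p5, p6, p8, p9, p10, p11}

p6 on 1 → {p5}.
No 1-transition from p3, p8, p9, p10, p11.
Union after reading 1: {p5}.
Now take the ε-closure:
From p5 via ε: add p6.
From p6 via ε: add p10.
From p10 via ε: add p8.
From p8 via ε: add p3.
From p3 via ε: add p11.
From p11 via ε: add p9.
No new states can be added; the closed set is {p3, p5, p6, p8, p9, p10, p11}.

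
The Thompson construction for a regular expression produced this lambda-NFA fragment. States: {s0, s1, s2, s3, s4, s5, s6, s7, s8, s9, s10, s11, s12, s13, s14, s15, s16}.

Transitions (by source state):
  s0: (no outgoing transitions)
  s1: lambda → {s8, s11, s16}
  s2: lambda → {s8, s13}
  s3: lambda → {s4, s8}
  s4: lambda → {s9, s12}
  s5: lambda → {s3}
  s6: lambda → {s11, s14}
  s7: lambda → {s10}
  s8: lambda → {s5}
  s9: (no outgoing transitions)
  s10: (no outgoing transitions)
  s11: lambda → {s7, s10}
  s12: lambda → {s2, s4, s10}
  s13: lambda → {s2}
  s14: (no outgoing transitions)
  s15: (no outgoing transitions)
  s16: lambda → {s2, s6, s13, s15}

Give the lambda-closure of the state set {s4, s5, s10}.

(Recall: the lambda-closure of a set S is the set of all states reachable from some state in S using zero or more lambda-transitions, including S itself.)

Start with {s4, s5, s10}.
From s4 via lambda: add s9, s12.
From s5 via lambda: add s3.
From s3 via lambda: add s8.
From s12 via lambda: add s2.
From s2 via lambda: add s13.
No new states can be added; the closed set is {s2, s3, s4, s5, s8, s9, s10, s12, s13}.

{s2, s3, s4, s5, s8, s9, s10, s12, s13}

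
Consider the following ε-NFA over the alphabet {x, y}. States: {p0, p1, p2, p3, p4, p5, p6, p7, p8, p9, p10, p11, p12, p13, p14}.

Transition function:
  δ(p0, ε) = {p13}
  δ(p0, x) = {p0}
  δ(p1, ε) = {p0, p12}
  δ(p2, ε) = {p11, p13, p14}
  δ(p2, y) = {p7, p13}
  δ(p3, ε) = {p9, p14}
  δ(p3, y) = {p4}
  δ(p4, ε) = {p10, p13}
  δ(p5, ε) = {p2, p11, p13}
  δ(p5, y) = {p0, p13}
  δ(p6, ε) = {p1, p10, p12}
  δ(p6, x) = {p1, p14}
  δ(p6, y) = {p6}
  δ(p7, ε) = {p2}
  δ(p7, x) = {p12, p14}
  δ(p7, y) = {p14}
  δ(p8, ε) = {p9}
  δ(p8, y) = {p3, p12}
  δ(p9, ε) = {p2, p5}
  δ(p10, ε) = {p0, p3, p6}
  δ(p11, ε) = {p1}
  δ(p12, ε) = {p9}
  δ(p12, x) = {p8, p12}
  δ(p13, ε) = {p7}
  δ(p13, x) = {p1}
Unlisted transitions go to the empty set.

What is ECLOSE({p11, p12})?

Start with {p11, p12}.
From p11 via ε: add p1.
From p12 via ε: add p9.
From p1 via ε: add p0.
From p9 via ε: add p2, p5.
From p0 via ε: add p13.
From p2 via ε: add p14.
From p13 via ε: add p7.
No new states can be added; the closed set is {p0, p1, p2, p5, p7, p9, p11, p12, p13, p14}.

{p0, p1, p2, p5, p7, p9, p11, p12, p13, p14}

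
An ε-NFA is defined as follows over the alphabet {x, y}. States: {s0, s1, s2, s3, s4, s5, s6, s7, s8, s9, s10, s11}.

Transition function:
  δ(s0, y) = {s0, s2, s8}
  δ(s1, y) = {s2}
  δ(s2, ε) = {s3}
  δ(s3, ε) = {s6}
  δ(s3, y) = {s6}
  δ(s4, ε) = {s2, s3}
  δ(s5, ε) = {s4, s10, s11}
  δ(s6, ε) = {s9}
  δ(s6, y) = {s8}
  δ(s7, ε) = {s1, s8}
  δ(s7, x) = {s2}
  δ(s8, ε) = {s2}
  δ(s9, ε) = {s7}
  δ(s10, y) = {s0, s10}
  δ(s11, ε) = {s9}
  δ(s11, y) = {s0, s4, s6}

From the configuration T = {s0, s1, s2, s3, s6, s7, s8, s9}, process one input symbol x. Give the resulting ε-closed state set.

{s1, s2, s3, s6, s7, s8, s9}

s7 on x → {s2}.
No x-transition from s0, s1, s2, s3, s6, s8, s9.
Union after reading x: {s2}.
Now take the ε-closure:
From s2 via ε: add s3.
From s3 via ε: add s6.
From s6 via ε: add s9.
From s9 via ε: add s7.
From s7 via ε: add s1, s8.
No new states can be added; the closed set is {s1, s2, s3, s6, s7, s8, s9}.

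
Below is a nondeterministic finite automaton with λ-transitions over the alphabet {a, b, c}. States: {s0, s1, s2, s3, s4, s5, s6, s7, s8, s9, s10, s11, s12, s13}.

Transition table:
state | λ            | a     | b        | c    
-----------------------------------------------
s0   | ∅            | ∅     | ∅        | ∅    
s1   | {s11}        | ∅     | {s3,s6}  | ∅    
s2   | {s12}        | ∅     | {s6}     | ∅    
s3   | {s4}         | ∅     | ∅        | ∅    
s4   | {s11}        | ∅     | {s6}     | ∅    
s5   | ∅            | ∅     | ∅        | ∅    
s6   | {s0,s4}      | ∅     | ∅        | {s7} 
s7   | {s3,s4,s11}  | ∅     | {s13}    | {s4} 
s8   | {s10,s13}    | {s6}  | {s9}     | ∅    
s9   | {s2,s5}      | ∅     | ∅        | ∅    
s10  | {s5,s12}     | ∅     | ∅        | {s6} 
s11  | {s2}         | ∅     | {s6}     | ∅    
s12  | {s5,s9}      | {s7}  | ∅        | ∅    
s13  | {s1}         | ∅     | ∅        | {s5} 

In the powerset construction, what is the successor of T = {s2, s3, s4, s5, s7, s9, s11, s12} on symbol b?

s2 on b → {s6}.
s4 on b → {s6}.
s7 on b → {s13}.
s11 on b → {s6}.
No b-transition from s3, s5, s9, s12.
Union after reading b: {s6, s13}.
Now take the λ-closure:
From s6 via λ: add s0, s4.
From s13 via λ: add s1.
From s1 via λ: add s11.
From s11 via λ: add s2.
From s2 via λ: add s12.
From s12 via λ: add s5, s9.
No new states can be added; the closed set is {s0, s1, s2, s4, s5, s6, s9, s11, s12, s13}.

{s0, s1, s2, s4, s5, s6, s9, s11, s12, s13}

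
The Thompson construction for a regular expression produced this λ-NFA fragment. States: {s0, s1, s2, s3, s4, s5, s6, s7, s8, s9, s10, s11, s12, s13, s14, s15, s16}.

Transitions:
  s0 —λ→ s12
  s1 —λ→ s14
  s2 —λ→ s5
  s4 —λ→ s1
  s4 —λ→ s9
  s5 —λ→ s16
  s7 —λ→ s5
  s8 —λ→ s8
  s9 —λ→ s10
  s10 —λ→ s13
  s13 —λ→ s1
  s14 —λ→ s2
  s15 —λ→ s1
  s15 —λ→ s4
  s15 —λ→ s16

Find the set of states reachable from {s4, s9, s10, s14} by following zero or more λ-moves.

{s1, s2, s4, s5, s9, s10, s13, s14, s16}

Start with {s4, s9, s10, s14}.
From s4 via λ: add s1.
From s10 via λ: add s13.
From s14 via λ: add s2.
From s2 via λ: add s5.
From s5 via λ: add s16.
No new states can be added; the closed set is {s1, s2, s4, s5, s9, s10, s13, s14, s16}.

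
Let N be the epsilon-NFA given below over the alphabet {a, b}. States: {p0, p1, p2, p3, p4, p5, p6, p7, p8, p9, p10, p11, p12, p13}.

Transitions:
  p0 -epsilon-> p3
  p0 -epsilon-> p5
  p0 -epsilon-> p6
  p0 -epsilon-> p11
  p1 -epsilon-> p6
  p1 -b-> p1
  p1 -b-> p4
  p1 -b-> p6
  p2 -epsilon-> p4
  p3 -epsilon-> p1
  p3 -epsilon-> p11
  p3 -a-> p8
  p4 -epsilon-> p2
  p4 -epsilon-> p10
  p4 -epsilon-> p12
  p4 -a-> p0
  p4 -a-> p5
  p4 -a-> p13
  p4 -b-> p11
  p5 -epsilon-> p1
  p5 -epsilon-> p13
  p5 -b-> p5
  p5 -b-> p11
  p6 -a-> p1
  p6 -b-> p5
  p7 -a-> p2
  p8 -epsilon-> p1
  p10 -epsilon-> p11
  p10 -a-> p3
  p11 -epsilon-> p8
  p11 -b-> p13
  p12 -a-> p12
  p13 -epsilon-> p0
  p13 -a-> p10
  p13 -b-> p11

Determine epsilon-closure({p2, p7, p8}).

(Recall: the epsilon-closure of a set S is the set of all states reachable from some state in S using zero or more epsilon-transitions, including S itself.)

Start with {p2, p7, p8}.
From p2 via epsilon: add p4.
From p8 via epsilon: add p1.
From p1 via epsilon: add p6.
From p4 via epsilon: add p10, p12.
From p10 via epsilon: add p11.
No new states can be added; the closed set is {p1, p2, p4, p6, p7, p8, p10, p11, p12}.

{p1, p2, p4, p6, p7, p8, p10, p11, p12}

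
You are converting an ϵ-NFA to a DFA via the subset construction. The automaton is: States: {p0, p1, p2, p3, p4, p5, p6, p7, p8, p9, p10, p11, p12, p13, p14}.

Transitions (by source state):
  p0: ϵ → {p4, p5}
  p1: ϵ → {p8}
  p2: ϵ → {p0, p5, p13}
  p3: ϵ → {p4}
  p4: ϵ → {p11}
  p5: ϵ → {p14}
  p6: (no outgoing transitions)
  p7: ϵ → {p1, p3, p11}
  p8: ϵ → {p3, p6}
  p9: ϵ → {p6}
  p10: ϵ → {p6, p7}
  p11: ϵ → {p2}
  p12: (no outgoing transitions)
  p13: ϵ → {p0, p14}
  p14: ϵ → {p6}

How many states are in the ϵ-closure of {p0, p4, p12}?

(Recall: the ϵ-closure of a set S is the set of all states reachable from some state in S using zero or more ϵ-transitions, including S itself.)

9

Start with {p0, p4, p12}.
From p0 via ϵ: add p5.
From p4 via ϵ: add p11.
From p5 via ϵ: add p14.
From p11 via ϵ: add p2.
From p2 via ϵ: add p13.
From p14 via ϵ: add p6.
ϵ-closure = {p0, p2, p4, p5, p6, p11, p12, p13, p14}, which has 9 states.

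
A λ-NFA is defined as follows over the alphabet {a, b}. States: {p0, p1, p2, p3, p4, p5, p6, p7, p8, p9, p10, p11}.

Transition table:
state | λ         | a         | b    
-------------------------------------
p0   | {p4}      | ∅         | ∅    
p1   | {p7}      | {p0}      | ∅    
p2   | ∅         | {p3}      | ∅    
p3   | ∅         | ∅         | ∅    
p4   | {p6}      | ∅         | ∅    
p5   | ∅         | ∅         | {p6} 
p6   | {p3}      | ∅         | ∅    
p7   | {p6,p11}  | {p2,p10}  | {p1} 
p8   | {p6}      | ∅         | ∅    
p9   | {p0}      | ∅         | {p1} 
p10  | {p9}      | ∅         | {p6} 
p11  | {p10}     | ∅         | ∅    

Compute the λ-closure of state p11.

{p0, p3, p4, p6, p9, p10, p11}

Start with {p11}.
From p11 via λ: add p10.
From p10 via λ: add p9.
From p9 via λ: add p0.
From p0 via λ: add p4.
From p4 via λ: add p6.
From p6 via λ: add p3.
No new states can be added; the closed set is {p0, p3, p4, p6, p9, p10, p11}.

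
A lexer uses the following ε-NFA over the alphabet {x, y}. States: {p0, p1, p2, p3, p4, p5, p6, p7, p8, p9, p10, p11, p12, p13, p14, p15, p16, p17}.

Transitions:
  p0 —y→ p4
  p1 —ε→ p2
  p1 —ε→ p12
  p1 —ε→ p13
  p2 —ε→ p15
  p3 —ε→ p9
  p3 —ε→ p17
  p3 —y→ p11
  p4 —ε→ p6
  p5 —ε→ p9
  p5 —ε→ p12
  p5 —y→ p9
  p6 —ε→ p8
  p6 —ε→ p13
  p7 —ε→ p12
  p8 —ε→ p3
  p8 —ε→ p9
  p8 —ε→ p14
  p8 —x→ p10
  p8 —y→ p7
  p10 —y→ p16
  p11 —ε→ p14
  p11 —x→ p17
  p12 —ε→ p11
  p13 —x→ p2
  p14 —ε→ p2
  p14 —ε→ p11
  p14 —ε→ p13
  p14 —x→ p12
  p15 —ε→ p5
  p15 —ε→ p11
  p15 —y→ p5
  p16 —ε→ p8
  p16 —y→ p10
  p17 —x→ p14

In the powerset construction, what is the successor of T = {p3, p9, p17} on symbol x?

p17 on x → {p14}.
No x-transition from p3, p9.
Union after reading x: {p14}.
Now take the ε-closure:
From p14 via ε: add p2, p11, p13.
From p2 via ε: add p15.
From p15 via ε: add p5.
From p5 via ε: add p9, p12.
No new states can be added; the closed set is {p2, p5, p9, p11, p12, p13, p14, p15}.

{p2, p5, p9, p11, p12, p13, p14, p15}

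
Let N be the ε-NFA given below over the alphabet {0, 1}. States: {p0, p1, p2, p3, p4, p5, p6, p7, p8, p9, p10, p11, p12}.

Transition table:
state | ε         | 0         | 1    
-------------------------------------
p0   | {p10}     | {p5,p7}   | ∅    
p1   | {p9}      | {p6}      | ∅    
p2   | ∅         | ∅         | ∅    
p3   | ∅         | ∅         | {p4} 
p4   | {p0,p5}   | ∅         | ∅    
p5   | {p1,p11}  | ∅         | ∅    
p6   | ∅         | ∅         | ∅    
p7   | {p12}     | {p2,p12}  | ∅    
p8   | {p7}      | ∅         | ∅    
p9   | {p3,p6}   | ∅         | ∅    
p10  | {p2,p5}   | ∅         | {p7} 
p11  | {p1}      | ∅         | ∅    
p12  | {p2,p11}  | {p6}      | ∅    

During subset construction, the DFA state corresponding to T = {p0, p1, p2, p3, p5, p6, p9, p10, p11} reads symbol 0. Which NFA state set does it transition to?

{p1, p2, p3, p5, p6, p7, p9, p11, p12}

p0 on 0 → {p5, p7}.
p1 on 0 → {p6}.
No 0-transition from p2, p3, p5, p6, p9, p10, p11.
Union after reading 0: {p5, p6, p7}.
Now take the ε-closure:
From p5 via ε: add p1, p11.
From p7 via ε: add p12.
From p1 via ε: add p9.
From p12 via ε: add p2.
From p9 via ε: add p3.
No new states can be added; the closed set is {p1, p2, p3, p5, p6, p7, p9, p11, p12}.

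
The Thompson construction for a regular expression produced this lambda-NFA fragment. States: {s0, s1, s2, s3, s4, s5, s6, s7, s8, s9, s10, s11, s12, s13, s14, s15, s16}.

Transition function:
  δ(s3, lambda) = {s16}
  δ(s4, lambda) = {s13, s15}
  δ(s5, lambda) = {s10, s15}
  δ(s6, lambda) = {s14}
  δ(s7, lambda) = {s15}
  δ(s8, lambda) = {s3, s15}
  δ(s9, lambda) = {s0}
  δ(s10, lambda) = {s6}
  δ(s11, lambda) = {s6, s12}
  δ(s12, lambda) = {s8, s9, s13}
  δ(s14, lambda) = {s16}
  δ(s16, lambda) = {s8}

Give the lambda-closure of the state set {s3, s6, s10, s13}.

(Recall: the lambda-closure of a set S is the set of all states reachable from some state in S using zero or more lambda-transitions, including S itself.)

Start with {s3, s6, s10, s13}.
From s3 via lambda: add s16.
From s6 via lambda: add s14.
From s16 via lambda: add s8.
From s8 via lambda: add s15.
No new states can be added; the closed set is {s3, s6, s8, s10, s13, s14, s15, s16}.

{s3, s6, s8, s10, s13, s14, s15, s16}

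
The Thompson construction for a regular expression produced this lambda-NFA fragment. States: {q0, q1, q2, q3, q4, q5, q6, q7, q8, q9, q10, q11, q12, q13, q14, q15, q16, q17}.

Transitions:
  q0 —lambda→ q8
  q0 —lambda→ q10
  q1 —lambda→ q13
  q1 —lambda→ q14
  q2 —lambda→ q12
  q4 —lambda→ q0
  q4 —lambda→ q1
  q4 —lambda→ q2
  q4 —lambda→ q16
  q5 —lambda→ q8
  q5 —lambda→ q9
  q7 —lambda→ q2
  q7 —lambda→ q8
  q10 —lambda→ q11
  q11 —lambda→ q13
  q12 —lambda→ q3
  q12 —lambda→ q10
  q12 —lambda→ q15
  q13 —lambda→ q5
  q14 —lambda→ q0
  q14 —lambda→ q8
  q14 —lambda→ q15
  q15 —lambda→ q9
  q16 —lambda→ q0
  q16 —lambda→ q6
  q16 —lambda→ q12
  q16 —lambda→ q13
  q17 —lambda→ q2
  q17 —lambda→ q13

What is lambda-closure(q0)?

{q0, q5, q8, q9, q10, q11, q13}

Start with {q0}.
From q0 via lambda: add q8, q10.
From q10 via lambda: add q11.
From q11 via lambda: add q13.
From q13 via lambda: add q5.
From q5 via lambda: add q9.
No new states can be added; the closed set is {q0, q5, q8, q9, q10, q11, q13}.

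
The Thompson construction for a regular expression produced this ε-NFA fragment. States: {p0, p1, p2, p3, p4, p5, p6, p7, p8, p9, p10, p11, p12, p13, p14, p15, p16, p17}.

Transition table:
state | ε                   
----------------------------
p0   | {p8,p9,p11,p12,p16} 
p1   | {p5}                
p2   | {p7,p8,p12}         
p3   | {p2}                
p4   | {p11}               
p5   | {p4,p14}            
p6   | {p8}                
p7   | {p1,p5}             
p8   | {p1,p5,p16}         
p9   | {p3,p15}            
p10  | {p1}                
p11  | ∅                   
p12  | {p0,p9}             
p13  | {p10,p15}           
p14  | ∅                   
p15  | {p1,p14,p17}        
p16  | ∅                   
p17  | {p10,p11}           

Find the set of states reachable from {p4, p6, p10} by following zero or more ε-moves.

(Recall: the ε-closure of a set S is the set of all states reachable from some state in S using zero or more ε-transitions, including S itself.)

Start with {p4, p6, p10}.
From p4 via ε: add p11.
From p6 via ε: add p8.
From p10 via ε: add p1.
From p1 via ε: add p5.
From p8 via ε: add p16.
From p5 via ε: add p14.
No new states can be added; the closed set is {p1, p4, p5, p6, p8, p10, p11, p14, p16}.

{p1, p4, p5, p6, p8, p10, p11, p14, p16}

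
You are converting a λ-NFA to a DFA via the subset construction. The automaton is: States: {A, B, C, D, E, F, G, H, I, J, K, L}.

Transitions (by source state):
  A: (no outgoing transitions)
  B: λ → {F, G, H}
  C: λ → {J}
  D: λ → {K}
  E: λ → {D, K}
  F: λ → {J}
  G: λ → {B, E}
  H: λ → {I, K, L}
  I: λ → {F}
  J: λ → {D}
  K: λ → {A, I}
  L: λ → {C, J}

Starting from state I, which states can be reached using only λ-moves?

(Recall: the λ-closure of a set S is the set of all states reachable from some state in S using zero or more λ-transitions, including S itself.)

Start with {I}.
From I via λ: add F.
From F via λ: add J.
From J via λ: add D.
From D via λ: add K.
From K via λ: add A.
No new states can be added; the closed set is {A, D, F, I, J, K}.

{A, D, F, I, J, K}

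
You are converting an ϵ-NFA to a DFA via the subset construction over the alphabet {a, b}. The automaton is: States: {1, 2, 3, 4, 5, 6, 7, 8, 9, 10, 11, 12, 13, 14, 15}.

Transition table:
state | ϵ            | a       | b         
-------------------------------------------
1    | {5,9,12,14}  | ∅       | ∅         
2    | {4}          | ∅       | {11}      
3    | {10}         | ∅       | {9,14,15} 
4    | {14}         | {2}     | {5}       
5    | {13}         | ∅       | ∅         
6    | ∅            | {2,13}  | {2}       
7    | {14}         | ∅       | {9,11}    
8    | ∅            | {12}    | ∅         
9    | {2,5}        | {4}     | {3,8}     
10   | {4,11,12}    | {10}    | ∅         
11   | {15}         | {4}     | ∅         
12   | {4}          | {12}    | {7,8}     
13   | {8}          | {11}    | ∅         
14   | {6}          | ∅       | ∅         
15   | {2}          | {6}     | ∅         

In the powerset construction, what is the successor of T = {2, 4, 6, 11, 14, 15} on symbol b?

{2, 4, 5, 6, 8, 11, 13, 14, 15}

2 on b → {11}.
4 on b → {5}.
6 on b → {2}.
No b-transition from 11, 14, 15.
Union after reading b: {2, 5, 11}.
Now take the ϵ-closure:
From 2 via ϵ: add 4.
From 5 via ϵ: add 13.
From 11 via ϵ: add 15.
From 4 via ϵ: add 14.
From 13 via ϵ: add 8.
From 14 via ϵ: add 6.
No new states can be added; the closed set is {2, 4, 5, 6, 8, 11, 13, 14, 15}.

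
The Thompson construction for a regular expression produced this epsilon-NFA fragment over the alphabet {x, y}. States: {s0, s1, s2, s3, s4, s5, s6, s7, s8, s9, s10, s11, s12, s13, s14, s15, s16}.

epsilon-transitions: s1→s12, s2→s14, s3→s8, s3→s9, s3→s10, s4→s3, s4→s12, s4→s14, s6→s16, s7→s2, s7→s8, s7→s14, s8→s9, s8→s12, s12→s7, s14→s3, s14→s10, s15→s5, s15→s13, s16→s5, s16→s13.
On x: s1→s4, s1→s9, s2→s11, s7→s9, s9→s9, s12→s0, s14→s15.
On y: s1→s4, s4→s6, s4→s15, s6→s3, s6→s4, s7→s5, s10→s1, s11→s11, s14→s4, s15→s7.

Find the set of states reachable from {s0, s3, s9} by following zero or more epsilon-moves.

Start with {s0, s3, s9}.
From s3 via epsilon: add s8, s10.
From s8 via epsilon: add s12.
From s12 via epsilon: add s7.
From s7 via epsilon: add s2, s14.
No new states can be added; the closed set is {s0, s2, s3, s7, s8, s9, s10, s12, s14}.

{s0, s2, s3, s7, s8, s9, s10, s12, s14}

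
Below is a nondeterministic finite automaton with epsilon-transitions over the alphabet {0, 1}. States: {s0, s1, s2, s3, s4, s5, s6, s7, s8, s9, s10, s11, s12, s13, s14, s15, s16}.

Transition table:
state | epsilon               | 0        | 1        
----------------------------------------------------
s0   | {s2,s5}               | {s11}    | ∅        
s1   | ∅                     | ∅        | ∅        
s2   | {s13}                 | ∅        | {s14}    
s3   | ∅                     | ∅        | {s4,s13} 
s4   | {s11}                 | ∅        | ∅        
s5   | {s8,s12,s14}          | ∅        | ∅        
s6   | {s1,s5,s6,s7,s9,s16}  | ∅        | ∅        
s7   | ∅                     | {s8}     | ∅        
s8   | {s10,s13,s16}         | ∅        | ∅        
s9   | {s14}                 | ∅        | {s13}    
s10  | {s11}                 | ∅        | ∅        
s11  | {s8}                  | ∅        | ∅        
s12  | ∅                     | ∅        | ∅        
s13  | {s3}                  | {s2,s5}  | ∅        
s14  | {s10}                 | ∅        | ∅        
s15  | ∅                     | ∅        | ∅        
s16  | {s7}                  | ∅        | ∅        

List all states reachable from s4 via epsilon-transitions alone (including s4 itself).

{s3, s4, s7, s8, s10, s11, s13, s16}

Start with {s4}.
From s4 via epsilon: add s11.
From s11 via epsilon: add s8.
From s8 via epsilon: add s10, s13, s16.
From s13 via epsilon: add s3.
From s16 via epsilon: add s7.
No new states can be added; the closed set is {s3, s4, s7, s8, s10, s11, s13, s16}.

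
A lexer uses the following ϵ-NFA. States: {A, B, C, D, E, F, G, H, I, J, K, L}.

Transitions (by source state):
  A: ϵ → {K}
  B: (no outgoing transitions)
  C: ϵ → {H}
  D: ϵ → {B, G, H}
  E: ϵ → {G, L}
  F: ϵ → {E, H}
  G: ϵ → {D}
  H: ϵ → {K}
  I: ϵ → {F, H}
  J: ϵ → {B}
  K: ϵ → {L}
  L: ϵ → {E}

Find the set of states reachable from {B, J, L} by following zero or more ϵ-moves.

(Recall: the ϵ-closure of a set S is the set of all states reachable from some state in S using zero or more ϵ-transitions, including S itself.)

{B, D, E, G, H, J, K, L}

Start with {B, J, L}.
From L via ϵ: add E.
From E via ϵ: add G.
From G via ϵ: add D.
From D via ϵ: add H.
From H via ϵ: add K.
No new states can be added; the closed set is {B, D, E, G, H, J, K, L}.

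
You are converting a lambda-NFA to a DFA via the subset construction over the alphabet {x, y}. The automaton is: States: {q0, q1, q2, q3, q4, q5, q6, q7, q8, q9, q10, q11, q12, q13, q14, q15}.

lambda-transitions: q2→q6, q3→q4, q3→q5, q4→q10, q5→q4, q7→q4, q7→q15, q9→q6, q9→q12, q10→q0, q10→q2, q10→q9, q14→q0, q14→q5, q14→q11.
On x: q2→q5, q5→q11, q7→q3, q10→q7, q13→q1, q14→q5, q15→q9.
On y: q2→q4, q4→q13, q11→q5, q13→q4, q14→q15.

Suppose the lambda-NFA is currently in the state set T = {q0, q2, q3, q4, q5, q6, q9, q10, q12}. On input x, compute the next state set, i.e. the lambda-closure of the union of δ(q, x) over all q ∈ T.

q2 on x → {q5}.
q5 on x → {q11}.
q10 on x → {q7}.
No x-transition from q0, q3, q4, q6, q9, q12.
Union after reading x: {q5, q7, q11}.
Now take the lambda-closure:
From q5 via lambda: add q4.
From q7 via lambda: add q15.
From q4 via lambda: add q10.
From q10 via lambda: add q0, q2, q9.
From q2 via lambda: add q6.
From q9 via lambda: add q12.
No new states can be added; the closed set is {q0, q2, q4, q5, q6, q7, q9, q10, q11, q12, q15}.

{q0, q2, q4, q5, q6, q7, q9, q10, q11, q12, q15}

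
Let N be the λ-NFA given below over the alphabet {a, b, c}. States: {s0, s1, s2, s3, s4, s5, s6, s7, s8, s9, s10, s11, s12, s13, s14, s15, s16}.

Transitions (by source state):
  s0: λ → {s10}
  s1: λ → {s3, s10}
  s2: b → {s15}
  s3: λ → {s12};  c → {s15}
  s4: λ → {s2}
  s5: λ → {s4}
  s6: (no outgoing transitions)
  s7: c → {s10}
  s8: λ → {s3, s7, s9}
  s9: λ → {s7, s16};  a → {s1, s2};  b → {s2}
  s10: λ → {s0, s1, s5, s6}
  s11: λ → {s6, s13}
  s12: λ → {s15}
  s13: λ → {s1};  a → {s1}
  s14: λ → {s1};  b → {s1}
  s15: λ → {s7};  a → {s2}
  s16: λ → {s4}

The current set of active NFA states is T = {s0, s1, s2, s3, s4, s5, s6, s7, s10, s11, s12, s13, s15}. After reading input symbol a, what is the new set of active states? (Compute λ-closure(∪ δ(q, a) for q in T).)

s13 on a → {s1}.
s15 on a → {s2}.
No a-transition from s0, s1, s2, s3, s4, s5, s6, s7, s10, s11, s12.
Union after reading a: {s1, s2}.
Now take the λ-closure:
From s1 via λ: add s3, s10.
From s3 via λ: add s12.
From s10 via λ: add s0, s5, s6.
From s5 via λ: add s4.
From s12 via λ: add s15.
From s15 via λ: add s7.
No new states can be added; the closed set is {s0, s1, s2, s3, s4, s5, s6, s7, s10, s12, s15}.

{s0, s1, s2, s3, s4, s5, s6, s7, s10, s12, s15}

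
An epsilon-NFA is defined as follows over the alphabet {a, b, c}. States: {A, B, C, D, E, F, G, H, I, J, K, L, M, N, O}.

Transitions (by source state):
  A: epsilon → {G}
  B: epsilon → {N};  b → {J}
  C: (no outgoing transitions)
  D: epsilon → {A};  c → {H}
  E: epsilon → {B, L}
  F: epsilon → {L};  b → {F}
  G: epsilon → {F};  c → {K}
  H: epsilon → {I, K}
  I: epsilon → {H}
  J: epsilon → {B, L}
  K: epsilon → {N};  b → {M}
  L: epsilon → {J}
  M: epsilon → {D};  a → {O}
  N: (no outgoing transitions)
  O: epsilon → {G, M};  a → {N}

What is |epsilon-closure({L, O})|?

10

Start with {L, O}.
From L via epsilon: add J.
From O via epsilon: add G, M.
From G via epsilon: add F.
From J via epsilon: add B.
From M via epsilon: add D.
From B via epsilon: add N.
From D via epsilon: add A.
epsilon-closure = {A, B, D, F, G, J, L, M, N, O}, which has 10 states.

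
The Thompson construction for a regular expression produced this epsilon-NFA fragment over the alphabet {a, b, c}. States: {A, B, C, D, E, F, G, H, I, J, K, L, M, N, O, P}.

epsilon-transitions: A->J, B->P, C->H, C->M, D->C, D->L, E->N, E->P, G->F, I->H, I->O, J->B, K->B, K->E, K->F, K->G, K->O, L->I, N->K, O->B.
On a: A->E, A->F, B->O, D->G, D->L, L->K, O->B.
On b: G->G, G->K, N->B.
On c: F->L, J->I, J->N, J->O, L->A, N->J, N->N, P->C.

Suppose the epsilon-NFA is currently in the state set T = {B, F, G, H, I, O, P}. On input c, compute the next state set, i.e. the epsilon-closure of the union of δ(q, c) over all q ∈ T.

{B, C, H, I, L, M, O, P}

F on c → {L}.
P on c → {C}.
No c-transition from B, G, H, I, O.
Union after reading c: {C, L}.
Now take the epsilon-closure:
From C via epsilon: add H, M.
From L via epsilon: add I.
From I via epsilon: add O.
From O via epsilon: add B.
From B via epsilon: add P.
No new states can be added; the closed set is {B, C, H, I, L, M, O, P}.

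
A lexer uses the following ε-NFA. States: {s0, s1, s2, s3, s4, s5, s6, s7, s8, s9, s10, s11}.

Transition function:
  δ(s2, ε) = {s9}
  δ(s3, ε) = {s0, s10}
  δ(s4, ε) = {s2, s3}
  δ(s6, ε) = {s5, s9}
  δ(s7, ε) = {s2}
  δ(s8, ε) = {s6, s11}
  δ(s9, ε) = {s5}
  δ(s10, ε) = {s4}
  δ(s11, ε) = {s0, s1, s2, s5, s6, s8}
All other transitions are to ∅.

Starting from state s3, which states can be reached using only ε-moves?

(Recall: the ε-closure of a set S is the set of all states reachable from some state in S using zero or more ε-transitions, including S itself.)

{s0, s2, s3, s4, s5, s9, s10}

Start with {s3}.
From s3 via ε: add s0, s10.
From s10 via ε: add s4.
From s4 via ε: add s2.
From s2 via ε: add s9.
From s9 via ε: add s5.
No new states can be added; the closed set is {s0, s2, s3, s4, s5, s9, s10}.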